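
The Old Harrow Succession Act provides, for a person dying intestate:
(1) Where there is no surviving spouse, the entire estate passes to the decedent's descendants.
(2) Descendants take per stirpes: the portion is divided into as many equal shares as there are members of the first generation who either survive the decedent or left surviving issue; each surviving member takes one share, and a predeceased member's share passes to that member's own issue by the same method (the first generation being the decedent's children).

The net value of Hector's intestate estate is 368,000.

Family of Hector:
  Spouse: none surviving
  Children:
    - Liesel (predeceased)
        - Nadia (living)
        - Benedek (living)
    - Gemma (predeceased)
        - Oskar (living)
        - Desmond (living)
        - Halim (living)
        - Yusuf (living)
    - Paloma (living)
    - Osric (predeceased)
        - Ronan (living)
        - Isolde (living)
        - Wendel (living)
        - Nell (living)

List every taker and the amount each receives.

The entire 368,000 passes to the descendants.
That amount (368,000) is divided into 4 shares of 92,000: Paloma takes 92,000; Liesel's 92,000 share passes to Liesel's issue; Gemma's 92,000 share passes to Gemma's issue; Osric's 92,000 share passes to Osric's issue.
Liesel's share (92,000) is divided into 2 shares of 46,000: Nadia and Benedek each take 46,000.
Gemma's share (92,000) is divided into 4 shares of 23,000: Oskar, Desmond, Halim, and Yusuf each take 23,000.
Osric's share (92,000) is divided into 4 shares of 23,000: Ronan, Isolde, Wendel, and Nell each take 23,000.

Nadia: 46,000; Benedek: 46,000; Oskar: 23,000; Desmond: 23,000; Halim: 23,000; Yusuf: 23,000; Paloma: 92,000; Ronan: 23,000; Isolde: 23,000; Wendel: 23,000; Nell: 23,000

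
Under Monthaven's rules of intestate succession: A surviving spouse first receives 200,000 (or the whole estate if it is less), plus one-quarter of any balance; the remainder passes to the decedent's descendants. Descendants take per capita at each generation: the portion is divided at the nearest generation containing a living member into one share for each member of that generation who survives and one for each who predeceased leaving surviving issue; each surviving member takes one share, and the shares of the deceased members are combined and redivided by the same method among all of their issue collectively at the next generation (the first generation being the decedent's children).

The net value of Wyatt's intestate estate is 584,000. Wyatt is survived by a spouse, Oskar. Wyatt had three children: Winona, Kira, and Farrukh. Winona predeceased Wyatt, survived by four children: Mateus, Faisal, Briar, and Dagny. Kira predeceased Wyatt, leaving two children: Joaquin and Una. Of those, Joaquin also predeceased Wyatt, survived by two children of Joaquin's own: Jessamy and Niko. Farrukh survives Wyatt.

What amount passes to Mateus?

Oskar first takes 200,000, leaving a balance of 384,000. Oskar then takes one-quarter of the balance (96,000), for a total of 296,000. The remaining 288,000 passes to the descendants.
The descendants' portion (288,000) is divided at the children's generation into 3 shares of 96,000. Farrukh takes 96,000. The 2 shares of the deceased (Winona and Kira) are combined into a pool of 192,000.
That pool (192,000) is divided at the grandchildren's generation into 6 shares of 32,000. Mateus, Faisal, Briar, Dagny, and Una each take 32,000. The remaining share for the deceased Joaquin (32,000) is carried to the next generation.
That pool (32,000) is divided at the great-grandchildren's generation equally among Jessamy and Niko: 16,000 each.

Mateus receives 32,000.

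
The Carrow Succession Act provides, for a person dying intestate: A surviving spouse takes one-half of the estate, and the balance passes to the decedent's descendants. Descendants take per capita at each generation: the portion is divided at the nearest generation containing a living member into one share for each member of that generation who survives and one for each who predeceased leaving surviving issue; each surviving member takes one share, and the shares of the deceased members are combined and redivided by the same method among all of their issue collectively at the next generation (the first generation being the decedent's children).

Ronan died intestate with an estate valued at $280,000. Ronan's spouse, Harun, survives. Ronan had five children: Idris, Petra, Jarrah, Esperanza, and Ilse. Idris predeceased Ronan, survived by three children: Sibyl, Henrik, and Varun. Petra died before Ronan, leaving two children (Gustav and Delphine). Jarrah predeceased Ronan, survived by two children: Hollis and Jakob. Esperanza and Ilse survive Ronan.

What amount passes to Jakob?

Jakob receives $12,000.

Harun takes one-half of $280,000 = $140,000. The remaining $140,000 passes to the descendants.
The descendants' portion ($140,000) is divided at the children's generation into 5 shares of $28,000. Esperanza and Ilse each take $28,000. The 3 shares of the deceased (Idris, Petra, and Jarrah) are combined into a pool of $84,000.
That pool ($84,000) is divided at the grandchildren's generation equally among Sibyl, Henrik, Varun, Gustav, Delphine, Hollis, and Jakob: $12,000 each.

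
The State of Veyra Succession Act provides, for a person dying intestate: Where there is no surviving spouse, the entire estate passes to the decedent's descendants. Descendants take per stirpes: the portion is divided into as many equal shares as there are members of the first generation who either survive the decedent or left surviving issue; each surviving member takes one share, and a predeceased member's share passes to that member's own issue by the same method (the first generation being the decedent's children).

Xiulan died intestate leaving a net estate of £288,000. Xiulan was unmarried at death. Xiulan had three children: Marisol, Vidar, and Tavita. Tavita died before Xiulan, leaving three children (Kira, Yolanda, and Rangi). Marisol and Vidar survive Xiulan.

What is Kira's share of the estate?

The entire £288,000 passes to the descendants.
That amount (£288,000) is divided into 3 shares of £96,000: Marisol and Vidar each take £96,000; Tavita's £96,000 share passes to Tavita's issue.
Tavita's share (£96,000) is divided into 3 shares of £32,000: Kira, Yolanda, and Rangi each take £32,000.

Kira receives £32,000.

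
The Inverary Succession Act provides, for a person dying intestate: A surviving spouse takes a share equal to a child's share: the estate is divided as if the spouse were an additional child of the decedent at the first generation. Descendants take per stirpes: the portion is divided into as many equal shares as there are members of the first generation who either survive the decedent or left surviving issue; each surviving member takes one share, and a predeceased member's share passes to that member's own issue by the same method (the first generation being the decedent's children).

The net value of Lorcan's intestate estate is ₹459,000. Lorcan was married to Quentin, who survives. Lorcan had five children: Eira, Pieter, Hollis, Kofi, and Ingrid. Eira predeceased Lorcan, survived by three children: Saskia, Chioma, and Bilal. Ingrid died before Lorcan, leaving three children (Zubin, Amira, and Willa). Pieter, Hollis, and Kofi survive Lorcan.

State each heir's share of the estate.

The spouse counts as an additional share at the children's level, so there are 6 primary shares of ₹76,500. Quentin takes one such share (₹76,500).
The children's combined portion (₹382,500) is divided into 5 shares of ₹76,500: Pieter, Hollis, and Kofi each take ₹76,500; Eira's ₹76,500 share passes to Eira's issue; Ingrid's ₹76,500 share passes to Ingrid's issue.
Eira's share (₹76,500) is divided into 3 shares of ₹25,500: Saskia, Chioma, and Bilal each take ₹25,500.
Ingrid's share (₹76,500) is divided into 3 shares of ₹25,500: Zubin, Amira, and Willa each take ₹25,500.

Quentin: ₹76,500; Saskia: ₹25,500; Chioma: ₹25,500; Bilal: ₹25,500; Pieter: ₹76,500; Hollis: ₹76,500; Kofi: ₹76,500; Zubin: ₹25,500; Amira: ₹25,500; Willa: ₹25,500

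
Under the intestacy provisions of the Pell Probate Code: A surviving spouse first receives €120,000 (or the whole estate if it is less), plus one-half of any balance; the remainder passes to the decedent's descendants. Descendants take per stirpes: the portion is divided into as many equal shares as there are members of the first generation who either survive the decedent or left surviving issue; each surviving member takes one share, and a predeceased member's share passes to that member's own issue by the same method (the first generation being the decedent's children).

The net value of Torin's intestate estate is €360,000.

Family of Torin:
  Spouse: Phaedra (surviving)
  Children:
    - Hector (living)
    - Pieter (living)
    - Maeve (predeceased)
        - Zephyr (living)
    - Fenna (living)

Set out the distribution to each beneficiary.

Phaedra: €240,000; Hector: €30,000; Pieter: €30,000; Zephyr: €30,000; Fenna: €30,000

Phaedra first takes €120,000, leaving a balance of €240,000. Phaedra then takes one-half of the balance (€120,000), for a total of €240,000. The remaining €120,000 passes to the descendants.
The descendants' portion (€120,000) is divided into 4 shares of €30,000: Hector, Pieter, and Fenna each take €30,000; Maeve's €30,000 share passes to Maeve's issue.
Maeve's share (€30,000) passes entirely to Zephyr.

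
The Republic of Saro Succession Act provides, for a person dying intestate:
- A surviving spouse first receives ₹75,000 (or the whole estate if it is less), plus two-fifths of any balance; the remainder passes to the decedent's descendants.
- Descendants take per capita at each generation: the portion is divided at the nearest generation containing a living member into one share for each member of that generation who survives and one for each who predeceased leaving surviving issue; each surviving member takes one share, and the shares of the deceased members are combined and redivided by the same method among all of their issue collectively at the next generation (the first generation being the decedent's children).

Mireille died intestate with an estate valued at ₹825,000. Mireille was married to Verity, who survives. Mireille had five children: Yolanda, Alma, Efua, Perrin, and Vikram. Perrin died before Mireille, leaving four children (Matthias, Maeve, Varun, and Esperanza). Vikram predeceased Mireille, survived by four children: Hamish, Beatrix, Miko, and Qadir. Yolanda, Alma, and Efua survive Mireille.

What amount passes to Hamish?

Verity first takes ₹75,000, leaving a balance of ₹750,000. Verity then takes two-fifths of the balance (₹300,000), for a total of ₹375,000. The remaining ₹450,000 passes to the descendants.
The descendants' portion (₹450,000) is divided at the children's generation into 5 shares of ₹90,000. Yolanda, Alma, and Efua each take ₹90,000. The 2 shares of the deceased (Perrin and Vikram) are combined into a pool of ₹180,000.
That pool (₹180,000) is divided at the grandchildren's generation equally among Matthias, Maeve, Varun, Esperanza, Hamish, Beatrix, Miko, and Qadir: ₹22,500 each.

Hamish receives ₹22,500.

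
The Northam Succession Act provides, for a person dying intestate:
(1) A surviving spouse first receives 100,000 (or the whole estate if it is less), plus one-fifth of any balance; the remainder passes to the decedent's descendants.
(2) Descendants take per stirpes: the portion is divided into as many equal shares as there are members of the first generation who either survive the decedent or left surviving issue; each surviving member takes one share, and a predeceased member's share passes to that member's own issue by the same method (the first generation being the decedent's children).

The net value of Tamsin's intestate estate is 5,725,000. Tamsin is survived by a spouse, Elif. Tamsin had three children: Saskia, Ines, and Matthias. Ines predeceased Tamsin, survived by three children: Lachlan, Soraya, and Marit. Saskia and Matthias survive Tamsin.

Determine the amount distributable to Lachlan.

Lachlan receives 500,000.

Elif first takes 100,000, leaving a balance of 5,625,000. Elif then takes one-fifth of the balance (1,125,000), for a total of 1,225,000. The remaining 4,500,000 passes to the descendants.
The descendants' portion (4,500,000) is divided into 3 shares of 1,500,000: Saskia and Matthias each take 1,500,000; Ines's 1,500,000 share passes to Ines's issue.
Ines's share (1,500,000) is divided into 3 shares of 500,000: Lachlan, Soraya, and Marit each take 500,000.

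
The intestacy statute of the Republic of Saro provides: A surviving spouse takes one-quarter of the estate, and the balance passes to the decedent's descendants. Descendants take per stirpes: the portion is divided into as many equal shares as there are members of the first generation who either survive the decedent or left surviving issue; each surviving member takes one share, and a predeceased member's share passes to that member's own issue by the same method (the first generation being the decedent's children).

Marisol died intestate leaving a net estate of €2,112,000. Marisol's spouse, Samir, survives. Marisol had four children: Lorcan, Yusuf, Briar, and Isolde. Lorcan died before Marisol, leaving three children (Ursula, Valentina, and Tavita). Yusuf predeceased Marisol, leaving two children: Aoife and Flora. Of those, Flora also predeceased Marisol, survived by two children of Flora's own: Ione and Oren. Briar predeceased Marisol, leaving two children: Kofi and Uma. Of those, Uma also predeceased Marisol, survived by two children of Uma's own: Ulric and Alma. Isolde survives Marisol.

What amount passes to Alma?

Alma receives €99,000.

Samir takes one-quarter of €2,112,000 = €528,000. The remaining €1,584,000 passes to the descendants.
The descendants' portion (€1,584,000) is divided into 4 shares of €396,000: Isolde takes €396,000; Lorcan's €396,000 share passes to Lorcan's issue; Yusuf's €396,000 share passes to Yusuf's issue; Briar's €396,000 share passes to Briar's issue.
Lorcan's share (€396,000) is divided into 3 shares of €132,000: Ursula, Valentina, and Tavita each take €132,000.
Yusuf's share (€396,000) is divided into 2 shares of €198,000: Aoife takes €198,000; Flora's €198,000 share passes to Flora's issue.
Flora's share (€198,000) is divided into 2 shares of €99,000: Ione and Oren each take €99,000.
Briar's share (€396,000) is divided into 2 shares of €198,000: Kofi takes €198,000; Uma's €198,000 share passes to Uma's issue.
Uma's share (€198,000) is divided into 2 shares of €99,000: Ulric and Alma each take €99,000.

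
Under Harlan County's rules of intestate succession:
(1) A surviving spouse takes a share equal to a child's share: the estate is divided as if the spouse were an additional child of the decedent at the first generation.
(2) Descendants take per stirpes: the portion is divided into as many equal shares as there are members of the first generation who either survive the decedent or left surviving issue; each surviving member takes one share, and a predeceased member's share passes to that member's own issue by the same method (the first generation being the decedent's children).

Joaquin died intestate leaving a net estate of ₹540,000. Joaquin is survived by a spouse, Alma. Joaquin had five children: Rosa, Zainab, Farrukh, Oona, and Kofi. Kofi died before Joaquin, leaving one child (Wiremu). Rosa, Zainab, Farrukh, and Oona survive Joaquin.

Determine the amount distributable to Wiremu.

Wiremu receives ₹90,000.

The spouse counts as an additional share at the children's level, so there are 6 primary shares of ₹90,000. Alma takes one such share (₹90,000).
The children's combined portion (₹450,000) is divided into 5 shares of ₹90,000: Rosa, Zainab, Farrukh, and Oona each take ₹90,000; Kofi's ₹90,000 share passes to Kofi's issue.
Kofi's share (₹90,000) passes entirely to Wiremu.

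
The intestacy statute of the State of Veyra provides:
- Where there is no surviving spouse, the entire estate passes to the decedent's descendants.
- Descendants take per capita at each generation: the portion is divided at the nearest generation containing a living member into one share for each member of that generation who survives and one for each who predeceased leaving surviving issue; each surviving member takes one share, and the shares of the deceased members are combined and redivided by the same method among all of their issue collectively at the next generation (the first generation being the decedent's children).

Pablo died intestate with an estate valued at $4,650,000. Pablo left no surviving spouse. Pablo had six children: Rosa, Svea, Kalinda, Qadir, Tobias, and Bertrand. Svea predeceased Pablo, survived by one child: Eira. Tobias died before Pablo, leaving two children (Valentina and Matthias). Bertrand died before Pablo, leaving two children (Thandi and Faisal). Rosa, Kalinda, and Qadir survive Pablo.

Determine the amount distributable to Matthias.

The entire $4,650,000 passes to the descendants.
That amount ($4,650,000) is divided at the children's generation into 6 shares of $775,000. Rosa, Kalinda, and Qadir each take $775,000. The 3 shares of the deceased (Svea, Tobias, and Bertrand) are combined into a pool of $2,325,000.
That pool ($2,325,000) is divided at the grandchildren's generation equally among Eira, Valentina, Matthias, Thandi, and Faisal: $465,000 each.

Matthias receives $465,000.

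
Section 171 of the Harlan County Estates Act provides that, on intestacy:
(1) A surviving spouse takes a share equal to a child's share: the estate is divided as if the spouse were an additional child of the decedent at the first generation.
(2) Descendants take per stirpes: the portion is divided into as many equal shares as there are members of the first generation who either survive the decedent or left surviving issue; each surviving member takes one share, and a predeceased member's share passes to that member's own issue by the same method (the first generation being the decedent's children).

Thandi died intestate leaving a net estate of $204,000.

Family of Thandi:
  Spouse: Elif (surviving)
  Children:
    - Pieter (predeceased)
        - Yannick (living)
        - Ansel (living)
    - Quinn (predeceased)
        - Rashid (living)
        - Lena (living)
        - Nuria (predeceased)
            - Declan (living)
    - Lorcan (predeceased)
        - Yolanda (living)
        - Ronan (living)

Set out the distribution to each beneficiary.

The spouse counts as an additional share at the children's level, so there are 4 primary shares of $51,000. Elif takes one such share ($51,000).
The children's combined portion ($153,000) is divided into 3 shares of $51,000: Pieter's $51,000 share passes to Pieter's issue; Quinn's $51,000 share passes to Quinn's issue; Lorcan's $51,000 share passes to Lorcan's issue.
Pieter's share ($51,000) is divided into 2 shares of $25,500: Yannick and Ansel each take $25,500.
Quinn's share ($51,000) is divided into 3 shares of $17,000: Rashid and Lena each take $17,000; Nuria's $17,000 share passes to Nuria's issue.
Nuria's share ($17,000) passes entirely to Declan.
Lorcan's share ($51,000) is divided into 2 shares of $25,500: Yolanda and Ronan each take $25,500.

Elif: $51,000; Yannick: $25,500; Ansel: $25,500; Rashid: $17,000; Lena: $17,000; Declan: $17,000; Yolanda: $25,500; Ronan: $25,500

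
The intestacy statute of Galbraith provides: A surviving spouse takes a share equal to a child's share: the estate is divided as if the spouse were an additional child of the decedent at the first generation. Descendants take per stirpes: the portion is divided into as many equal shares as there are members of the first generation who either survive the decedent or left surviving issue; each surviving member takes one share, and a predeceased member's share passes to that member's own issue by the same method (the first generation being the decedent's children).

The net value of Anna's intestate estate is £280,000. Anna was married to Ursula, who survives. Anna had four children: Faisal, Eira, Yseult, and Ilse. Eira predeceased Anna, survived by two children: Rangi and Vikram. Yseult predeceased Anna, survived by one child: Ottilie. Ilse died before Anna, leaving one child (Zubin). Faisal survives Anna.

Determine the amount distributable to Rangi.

The spouse counts as an additional share at the children's level, so there are 5 primary shares of £56,000. Ursula takes one such share (£56,000).
The children's combined portion (£224,000) is divided into 4 shares of £56,000: Faisal takes £56,000; Eira's £56,000 share passes to Eira's issue; Yseult's £56,000 share passes to Yseult's issue; Ilse's £56,000 share passes to Ilse's issue.
Eira's share (£56,000) is divided into 2 shares of £28,000: Rangi and Vikram each take £28,000.
Yseult's share (£56,000) passes entirely to Ottilie.
Ilse's share (£56,000) passes entirely to Zubin.

Rangi receives £28,000.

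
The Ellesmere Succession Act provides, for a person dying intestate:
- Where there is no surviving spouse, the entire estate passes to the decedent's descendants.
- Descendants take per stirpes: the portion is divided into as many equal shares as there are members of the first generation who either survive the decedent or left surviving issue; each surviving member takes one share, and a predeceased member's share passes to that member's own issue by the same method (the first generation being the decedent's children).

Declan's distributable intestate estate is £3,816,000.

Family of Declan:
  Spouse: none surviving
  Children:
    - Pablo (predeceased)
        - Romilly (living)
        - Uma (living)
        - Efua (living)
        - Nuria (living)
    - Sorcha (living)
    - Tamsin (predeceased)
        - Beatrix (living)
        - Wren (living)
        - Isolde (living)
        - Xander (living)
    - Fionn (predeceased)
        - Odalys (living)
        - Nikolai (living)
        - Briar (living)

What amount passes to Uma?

Uma receives £238,500.

The entire £3,816,000 passes to the descendants.
That amount (£3,816,000) is divided into 4 shares of £954,000: Sorcha takes £954,000; Pablo's £954,000 share passes to Pablo's issue; Tamsin's £954,000 share passes to Tamsin's issue; Fionn's £954,000 share passes to Fionn's issue.
Pablo's share (£954,000) is divided into 4 shares of £238,500: Romilly, Uma, Efua, and Nuria each take £238,500.
Tamsin's share (£954,000) is divided into 4 shares of £238,500: Beatrix, Wren, Isolde, and Xander each take £238,500.
Fionn's share (£954,000) is divided into 3 shares of £318,000: Odalys, Nikolai, and Briar each take £318,000.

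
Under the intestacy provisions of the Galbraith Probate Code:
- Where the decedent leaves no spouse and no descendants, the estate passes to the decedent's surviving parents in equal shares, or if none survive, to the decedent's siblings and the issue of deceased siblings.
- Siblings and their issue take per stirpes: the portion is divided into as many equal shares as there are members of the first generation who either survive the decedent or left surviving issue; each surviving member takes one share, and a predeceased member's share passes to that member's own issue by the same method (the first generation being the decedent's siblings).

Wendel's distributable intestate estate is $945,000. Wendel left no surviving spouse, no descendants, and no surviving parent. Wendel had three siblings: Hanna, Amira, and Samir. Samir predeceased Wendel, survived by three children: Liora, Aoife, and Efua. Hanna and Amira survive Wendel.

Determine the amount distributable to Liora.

Liora receives $105,000.

The entire $945,000 passes to the siblings and their issue.
That amount ($945,000) is divided into 3 shares of $315,000: Hanna and Amira each take $315,000; Samir's $315,000 share passes to Samir's issue.
Samir's share ($315,000) is divided into 3 shares of $105,000: Liora, Aoife, and Efua each take $105,000.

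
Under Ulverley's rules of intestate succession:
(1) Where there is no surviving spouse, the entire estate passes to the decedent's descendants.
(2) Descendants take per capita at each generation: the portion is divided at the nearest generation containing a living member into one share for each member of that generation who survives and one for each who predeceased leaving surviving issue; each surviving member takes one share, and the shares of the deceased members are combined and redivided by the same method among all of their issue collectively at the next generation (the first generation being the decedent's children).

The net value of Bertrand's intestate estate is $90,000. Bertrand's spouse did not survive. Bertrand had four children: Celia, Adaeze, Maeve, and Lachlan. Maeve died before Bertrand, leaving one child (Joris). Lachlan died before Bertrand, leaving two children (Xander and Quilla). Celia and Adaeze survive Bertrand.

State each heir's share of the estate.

Celia: $22,500; Adaeze: $22,500; Joris: $15,000; Xander: $15,000; Quilla: $15,000

The entire $90,000 passes to the descendants.
That amount ($90,000) is divided at the children's generation into 4 shares of $22,500. Celia and Adaeze each take $22,500. The 2 shares of the deceased (Maeve and Lachlan) are combined into a pool of $45,000.
That pool ($45,000) is divided at the grandchildren's generation equally among Joris, Xander, and Quilla: $15,000 each.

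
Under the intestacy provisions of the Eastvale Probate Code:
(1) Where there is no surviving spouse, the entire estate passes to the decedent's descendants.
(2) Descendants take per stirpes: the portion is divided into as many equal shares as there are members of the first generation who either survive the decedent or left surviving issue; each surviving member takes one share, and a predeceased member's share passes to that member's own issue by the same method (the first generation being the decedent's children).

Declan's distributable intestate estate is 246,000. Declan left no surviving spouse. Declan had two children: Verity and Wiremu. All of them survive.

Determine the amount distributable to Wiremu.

The entire 246,000 passes to the descendants.
That amount (246,000) is divided into 2 shares of 123,000: Verity and Wiremu each take 123,000.

Wiremu receives 123,000.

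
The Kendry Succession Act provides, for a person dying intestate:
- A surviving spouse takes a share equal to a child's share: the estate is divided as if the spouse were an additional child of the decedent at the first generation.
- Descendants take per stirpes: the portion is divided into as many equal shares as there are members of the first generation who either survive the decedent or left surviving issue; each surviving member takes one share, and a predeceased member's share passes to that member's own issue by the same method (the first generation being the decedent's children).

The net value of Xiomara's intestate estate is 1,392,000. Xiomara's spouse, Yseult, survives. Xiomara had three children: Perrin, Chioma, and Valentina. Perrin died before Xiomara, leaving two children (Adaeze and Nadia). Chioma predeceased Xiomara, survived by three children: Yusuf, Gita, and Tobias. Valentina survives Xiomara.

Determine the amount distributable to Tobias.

Tobias receives 116,000.

The spouse counts as an additional share at the children's level, so there are 4 primary shares of 348,000. Yseult takes one such share (348,000).
The children's combined portion (1,044,000) is divided into 3 shares of 348,000: Valentina takes 348,000; Perrin's 348,000 share passes to Perrin's issue; Chioma's 348,000 share passes to Chioma's issue.
Perrin's share (348,000) is divided into 2 shares of 174,000: Adaeze and Nadia each take 174,000.
Chioma's share (348,000) is divided into 3 shares of 116,000: Yusuf, Gita, and Tobias each take 116,000.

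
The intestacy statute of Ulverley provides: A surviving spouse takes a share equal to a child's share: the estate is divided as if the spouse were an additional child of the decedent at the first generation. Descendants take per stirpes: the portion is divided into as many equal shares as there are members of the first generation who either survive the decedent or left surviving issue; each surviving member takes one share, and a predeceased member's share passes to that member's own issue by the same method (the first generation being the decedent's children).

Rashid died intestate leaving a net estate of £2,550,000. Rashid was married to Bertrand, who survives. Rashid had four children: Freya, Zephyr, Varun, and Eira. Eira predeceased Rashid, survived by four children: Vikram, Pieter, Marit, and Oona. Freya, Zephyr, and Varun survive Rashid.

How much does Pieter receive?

The spouse counts as an additional share at the children's level, so there are 5 primary shares of £510,000. Bertrand takes one such share (£510,000).
The children's combined portion (£2,040,000) is divided into 4 shares of £510,000: Freya, Zephyr, and Varun each take £510,000; Eira's £510,000 share passes to Eira's issue.
Eira's share (£510,000) is divided into 4 shares of £127,500: Vikram, Pieter, Marit, and Oona each take £127,500.

Pieter receives £127,500.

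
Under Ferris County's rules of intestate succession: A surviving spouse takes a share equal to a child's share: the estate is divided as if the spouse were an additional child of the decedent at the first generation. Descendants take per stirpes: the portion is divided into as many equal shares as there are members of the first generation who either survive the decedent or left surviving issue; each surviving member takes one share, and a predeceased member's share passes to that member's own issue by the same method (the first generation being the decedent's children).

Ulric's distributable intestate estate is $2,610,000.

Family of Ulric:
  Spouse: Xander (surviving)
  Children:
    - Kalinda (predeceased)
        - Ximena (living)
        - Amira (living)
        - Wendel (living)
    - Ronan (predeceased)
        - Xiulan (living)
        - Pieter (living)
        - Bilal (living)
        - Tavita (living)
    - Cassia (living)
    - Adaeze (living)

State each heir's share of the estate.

The spouse counts as an additional share at the children's level, so there are 5 primary shares of $522,000. Xander takes one such share ($522,000).
The children's combined portion ($2,088,000) is divided into 4 shares of $522,000: Cassia and Adaeze each take $522,000; Kalinda's $522,000 share passes to Kalinda's issue; Ronan's $522,000 share passes to Ronan's issue.
Kalinda's share ($522,000) is divided into 3 shares of $174,000: Ximena, Amira, and Wendel each take $174,000.
Ronan's share ($522,000) is divided into 4 shares of $130,500: Xiulan, Pieter, Bilal, and Tavita each take $130,500.

Xander: $522,000; Ximena: $174,000; Amira: $174,000; Wendel: $174,000; Xiulan: $130,500; Pieter: $130,500; Bilal: $130,500; Tavita: $130,500; Cassia: $522,000; Adaeze: $522,000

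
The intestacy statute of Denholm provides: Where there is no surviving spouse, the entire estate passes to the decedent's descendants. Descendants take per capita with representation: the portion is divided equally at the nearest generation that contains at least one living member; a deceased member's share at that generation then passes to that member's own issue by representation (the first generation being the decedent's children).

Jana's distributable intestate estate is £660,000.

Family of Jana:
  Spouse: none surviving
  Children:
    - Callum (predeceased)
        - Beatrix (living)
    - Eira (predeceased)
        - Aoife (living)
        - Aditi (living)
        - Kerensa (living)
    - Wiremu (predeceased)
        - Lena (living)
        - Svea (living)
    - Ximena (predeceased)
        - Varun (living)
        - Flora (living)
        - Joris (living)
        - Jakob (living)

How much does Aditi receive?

The entire £660,000 passes to the descendants.
No child survives, so the initial division is made at the grandchildren's generation.
That amount (£660,000) is divided into 10 shares of £66,000: Beatrix, Aoife, Aditi, Kerensa, Lena, Svea, Varun, Flora, Joris, and Jakob each take £66,000.

Aditi receives £66,000.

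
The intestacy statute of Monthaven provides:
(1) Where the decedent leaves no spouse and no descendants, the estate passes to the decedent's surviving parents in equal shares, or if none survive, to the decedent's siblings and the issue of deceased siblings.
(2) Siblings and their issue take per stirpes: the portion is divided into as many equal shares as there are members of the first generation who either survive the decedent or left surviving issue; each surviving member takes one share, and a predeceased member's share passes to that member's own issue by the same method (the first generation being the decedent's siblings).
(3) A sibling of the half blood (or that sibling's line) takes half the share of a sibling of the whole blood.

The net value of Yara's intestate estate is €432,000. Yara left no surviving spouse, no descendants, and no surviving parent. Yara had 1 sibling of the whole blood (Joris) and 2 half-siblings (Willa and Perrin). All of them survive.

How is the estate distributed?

The entire €432,000 passes to the siblings and their issue.
Counting each half-blood sibling's line as half a unit, there are 2 units in €432,000, so one unit is €216,000. Whole-blood lines (Joris) take €216,000 each; half-blood lines (Willa and Perrin) take €108,000 each.

Joris: €216,000; Willa: €108,000; Perrin: €108,000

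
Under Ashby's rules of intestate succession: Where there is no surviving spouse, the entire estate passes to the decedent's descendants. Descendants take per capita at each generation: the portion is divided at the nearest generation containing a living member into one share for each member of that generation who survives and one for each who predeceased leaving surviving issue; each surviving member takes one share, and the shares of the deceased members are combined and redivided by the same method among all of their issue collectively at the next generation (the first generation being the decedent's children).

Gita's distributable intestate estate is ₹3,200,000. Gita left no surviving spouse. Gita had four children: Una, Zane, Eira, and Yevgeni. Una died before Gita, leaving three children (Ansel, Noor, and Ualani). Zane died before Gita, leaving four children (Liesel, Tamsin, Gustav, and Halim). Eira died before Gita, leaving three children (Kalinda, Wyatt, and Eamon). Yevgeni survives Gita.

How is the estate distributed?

Ansel: ₹240,000; Noor: ₹240,000; Ualani: ₹240,000; Liesel: ₹240,000; Tamsin: ₹240,000; Gustav: ₹240,000; Halim: ₹240,000; Kalinda: ₹240,000; Wyatt: ₹240,000; Eamon: ₹240,000; Yevgeni: ₹800,000

The entire ₹3,200,000 passes to the descendants.
That amount (₹3,200,000) is divided at the children's generation into 4 shares of ₹800,000. Yevgeni takes ₹800,000. The 3 shares of the deceased (Una, Zane, and Eira) are combined into a pool of ₹2,400,000.
That pool (₹2,400,000) is divided at the grandchildren's generation equally among Ansel, Noor, Ualani, Liesel, Tamsin, Gustav, Halim, Kalinda, Wyatt, and Eamon: ₹240,000 each.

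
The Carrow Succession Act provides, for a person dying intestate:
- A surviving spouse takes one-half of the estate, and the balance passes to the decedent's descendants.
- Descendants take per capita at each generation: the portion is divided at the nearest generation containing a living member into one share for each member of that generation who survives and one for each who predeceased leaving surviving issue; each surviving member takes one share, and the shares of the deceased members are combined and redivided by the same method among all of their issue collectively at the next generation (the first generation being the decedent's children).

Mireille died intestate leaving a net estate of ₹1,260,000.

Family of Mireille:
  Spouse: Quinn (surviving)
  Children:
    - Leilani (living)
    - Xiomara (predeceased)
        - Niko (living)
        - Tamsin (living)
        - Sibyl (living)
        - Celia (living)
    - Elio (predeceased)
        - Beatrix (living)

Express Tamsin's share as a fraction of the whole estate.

Tamsin receives 1/15 of the estate.

Quinn takes one-half of ₹1,260,000 = ₹630,000. The remaining ₹630,000 passes to the descendants.
The descendants' portion (₹630,000) is divided at the children's generation into 3 shares of ₹210,000. Leilani takes ₹210,000. The 2 shares of the deceased (Xiomara and Elio) are combined into a pool of ₹420,000.
That pool (₹420,000) is divided at the grandchildren's generation equally among Niko, Tamsin, Sibyl, Celia, and Beatrix: ₹84,000 each.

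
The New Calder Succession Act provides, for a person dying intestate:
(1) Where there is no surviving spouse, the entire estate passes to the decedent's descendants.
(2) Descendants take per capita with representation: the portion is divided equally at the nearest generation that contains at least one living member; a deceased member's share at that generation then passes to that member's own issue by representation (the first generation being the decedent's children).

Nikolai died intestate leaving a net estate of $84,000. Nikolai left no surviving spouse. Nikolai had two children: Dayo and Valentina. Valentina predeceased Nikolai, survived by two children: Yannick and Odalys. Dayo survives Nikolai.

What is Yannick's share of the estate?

Yannick receives $21,000.

The entire $84,000 passes to the descendants.
That amount ($84,000) is divided into 2 shares of $42,000: Dayo takes $42,000; Valentina's $42,000 share passes to Valentina's issue.
Valentina's share ($42,000) is divided into 2 shares of $21,000: Yannick and Odalys each take $21,000.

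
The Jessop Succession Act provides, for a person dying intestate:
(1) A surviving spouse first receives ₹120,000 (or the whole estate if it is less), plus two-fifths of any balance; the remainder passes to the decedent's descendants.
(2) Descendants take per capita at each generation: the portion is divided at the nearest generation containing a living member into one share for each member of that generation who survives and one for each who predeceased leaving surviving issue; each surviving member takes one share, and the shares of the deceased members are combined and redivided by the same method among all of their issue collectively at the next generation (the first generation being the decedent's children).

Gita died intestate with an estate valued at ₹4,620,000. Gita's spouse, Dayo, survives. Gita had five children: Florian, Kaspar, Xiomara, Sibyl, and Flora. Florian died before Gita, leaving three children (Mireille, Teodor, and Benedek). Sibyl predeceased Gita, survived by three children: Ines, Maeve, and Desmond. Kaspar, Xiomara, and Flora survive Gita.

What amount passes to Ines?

Dayo first takes ₹120,000, leaving a balance of ₹4,500,000. Dayo then takes two-fifths of the balance (₹1,800,000), for a total of ₹1,920,000. The remaining ₹2,700,000 passes to the descendants.
The descendants' portion (₹2,700,000) is divided at the children's generation into 5 shares of ₹540,000. Kaspar, Xiomara, and Flora each take ₹540,000. The 2 shares of the deceased (Florian and Sibyl) are combined into a pool of ₹1,080,000.
That pool (₹1,080,000) is divided at the grandchildren's generation equally among Mireille, Teodor, Benedek, Ines, Maeve, and Desmond: ₹180,000 each.

Ines receives ₹180,000.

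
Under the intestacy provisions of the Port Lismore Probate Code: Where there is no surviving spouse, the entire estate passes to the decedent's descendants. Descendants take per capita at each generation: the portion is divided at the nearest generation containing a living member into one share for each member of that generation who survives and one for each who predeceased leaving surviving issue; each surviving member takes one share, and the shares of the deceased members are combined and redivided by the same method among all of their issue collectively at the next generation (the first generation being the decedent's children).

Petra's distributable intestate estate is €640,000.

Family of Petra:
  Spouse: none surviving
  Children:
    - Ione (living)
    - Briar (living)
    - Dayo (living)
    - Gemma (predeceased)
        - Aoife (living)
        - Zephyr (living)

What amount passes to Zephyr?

Zephyr receives €80,000.

The entire €640,000 passes to the descendants.
That amount (€640,000) is divided at the children's generation into 4 shares of €160,000. Ione, Briar, and Dayo each take €160,000. The remaining share for the deceased Gemma (€160,000) is carried to the next generation.
That pool (€160,000) is divided at the grandchildren's generation equally among Aoife and Zephyr: €80,000 each.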